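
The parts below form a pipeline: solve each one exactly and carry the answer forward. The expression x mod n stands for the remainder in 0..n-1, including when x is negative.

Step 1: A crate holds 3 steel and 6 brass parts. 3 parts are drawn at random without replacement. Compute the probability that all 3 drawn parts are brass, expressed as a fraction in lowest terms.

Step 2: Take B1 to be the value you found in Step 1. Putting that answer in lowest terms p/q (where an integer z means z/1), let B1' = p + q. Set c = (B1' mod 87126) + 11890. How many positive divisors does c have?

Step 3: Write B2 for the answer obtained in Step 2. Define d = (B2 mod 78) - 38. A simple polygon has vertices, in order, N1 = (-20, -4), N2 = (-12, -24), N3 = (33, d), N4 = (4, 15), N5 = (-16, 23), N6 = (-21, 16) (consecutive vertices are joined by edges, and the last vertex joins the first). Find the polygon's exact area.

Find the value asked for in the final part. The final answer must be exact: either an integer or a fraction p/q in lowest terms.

1501

Step 1: total draws C(9,3) = 84; favorable C(6,3) = 20; P = 5/21; answer 5/21
Step 2: B1 = 5/21; threaded value p + q = 26; c = 11916; 11916 = 2^2 * 3^2 * 331; number of divisors = (2+1) * (2+1) * (1+1) = 18; answer 18
Step 3: B2 = 18; d = -20; cross terms: (-20*-24 - -12*-4)=432, (-12*-20 - 33*-24)=1032, (33*15 - 4*-20)=575, (4*23 - -16*15)=332, (-16*16 - -21*23)=227, (-21*-4 - -20*16)=404; twice the area = |3002| = 3002; area = 1501; answer 1501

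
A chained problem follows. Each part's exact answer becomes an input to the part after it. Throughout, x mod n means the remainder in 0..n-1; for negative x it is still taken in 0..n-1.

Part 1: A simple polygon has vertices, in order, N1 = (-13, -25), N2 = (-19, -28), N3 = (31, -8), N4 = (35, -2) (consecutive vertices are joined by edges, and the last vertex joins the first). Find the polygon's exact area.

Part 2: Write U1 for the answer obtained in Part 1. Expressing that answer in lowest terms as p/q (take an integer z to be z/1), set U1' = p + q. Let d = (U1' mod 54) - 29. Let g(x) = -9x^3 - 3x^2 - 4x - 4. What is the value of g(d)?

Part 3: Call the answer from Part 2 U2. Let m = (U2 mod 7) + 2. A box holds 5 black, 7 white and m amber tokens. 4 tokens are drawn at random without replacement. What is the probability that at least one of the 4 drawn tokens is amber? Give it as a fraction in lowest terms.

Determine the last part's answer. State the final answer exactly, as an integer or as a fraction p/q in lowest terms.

58/91

Part 1: cross terms: (-13*-28 - -19*-25)=-111, (-19*-8 - 31*-28)=1020, (31*-2 - 35*-8)=218, (35*-25 - -13*-2)=-901; twice the area = |226| = 226; area = 113; answer 113
Part 2: U1 = 113; threaded value p + q = 114; d = -23; -9*(-23)^3 - 3*(-23)^2 - 4*(-23)^1 - 4 = (109503) + (-1587) + (92) + (-4) = 108004; answer 108004
Part 3: U2 = 108004; m = 3; total draws C(15,4) = 1365; complement C(12,4) = 495; favorable 1365 - 495 = 870; P = 58/91; answer 58/91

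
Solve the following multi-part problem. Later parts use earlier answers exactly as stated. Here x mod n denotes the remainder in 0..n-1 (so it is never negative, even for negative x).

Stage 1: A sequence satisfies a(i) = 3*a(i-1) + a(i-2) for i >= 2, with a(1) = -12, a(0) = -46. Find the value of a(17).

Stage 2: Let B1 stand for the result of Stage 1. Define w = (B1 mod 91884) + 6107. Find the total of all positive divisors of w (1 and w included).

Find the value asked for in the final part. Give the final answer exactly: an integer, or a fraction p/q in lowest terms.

21504

Stage 1: a(2) = 3*(-12) + 1*(-46) = -82; iterating: a(2)=-82, a(3)=-258, a(4)=-856, a(5)=-2826, a(6)=-9334, a(7)=-30828, a(8)=-101818, a(9)=-336282, a(10)=-1110664, a(11)=-3668274, a(12)=-12115486, a(13)=-40014732, a(14)=-132159682, a(15)=-436493778, a(16)=-1441641016, a(17)=-4761416826; answer -4761416826
Stage 2: B1 = -4761416826; w = 18161; 18161 = 11 * 13 * 127; sigma = (1 + 11) * (1 + 13) * (1 + 127) = 12 * 14 * 128 = 21504; answer 21504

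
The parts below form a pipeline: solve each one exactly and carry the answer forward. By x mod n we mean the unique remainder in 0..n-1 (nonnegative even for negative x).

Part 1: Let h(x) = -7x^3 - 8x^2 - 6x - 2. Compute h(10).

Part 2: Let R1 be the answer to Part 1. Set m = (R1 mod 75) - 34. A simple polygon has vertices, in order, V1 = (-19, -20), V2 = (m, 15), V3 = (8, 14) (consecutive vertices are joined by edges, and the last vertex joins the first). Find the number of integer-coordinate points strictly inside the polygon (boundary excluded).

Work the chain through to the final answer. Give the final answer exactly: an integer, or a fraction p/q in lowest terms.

Part 1: -7*(10)^3 - 8*(10)^2 - 6*(10)^1 - 2 = (-7000) + (-800) + (-60) + (-2) = -7862; answer -7862
Part 2: R1 = -7862; m = -21; cross terms: (-19*15 - -21*-20)=-705, (-21*14 - 8*15)=-414, (8*-20 - -19*14)=106; twice the area = |-1013| = 1013; area = 1013/2; boundary points = 1 + 1 + 1 = 3; strictly interior points = area - boundary/2 + 1 = 506; answer 506

506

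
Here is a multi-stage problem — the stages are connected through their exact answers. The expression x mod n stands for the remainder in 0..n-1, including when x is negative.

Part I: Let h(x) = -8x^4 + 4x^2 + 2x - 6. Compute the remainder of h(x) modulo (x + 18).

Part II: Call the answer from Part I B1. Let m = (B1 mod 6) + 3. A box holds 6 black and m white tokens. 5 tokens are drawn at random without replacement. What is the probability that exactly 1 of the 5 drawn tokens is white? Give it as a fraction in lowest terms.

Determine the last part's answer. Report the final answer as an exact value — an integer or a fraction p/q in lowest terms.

Part I: remainder = value at the root: -8*(-18)^4 + 4*(-18)^2 + 2*(-18)^1 - 6 = (-839808) + (1296) + (-36) + (-6) = -838554; answer -838554
Part II: B1 = -838554; m = 3; total draws C(9,5) = 126; favorable C(3,1)*C(6,4) = 45; P = 5/14; answer 5/14

5/14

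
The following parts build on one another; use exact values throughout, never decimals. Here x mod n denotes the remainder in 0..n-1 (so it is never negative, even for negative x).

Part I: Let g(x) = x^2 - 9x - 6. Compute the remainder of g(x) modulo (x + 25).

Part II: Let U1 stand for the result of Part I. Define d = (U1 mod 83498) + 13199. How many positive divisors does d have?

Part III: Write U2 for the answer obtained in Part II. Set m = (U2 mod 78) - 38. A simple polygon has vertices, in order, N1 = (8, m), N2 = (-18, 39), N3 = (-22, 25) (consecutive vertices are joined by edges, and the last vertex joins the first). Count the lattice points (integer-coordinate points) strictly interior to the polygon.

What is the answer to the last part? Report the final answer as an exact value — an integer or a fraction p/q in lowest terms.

317

Part I: remainder = value at the root: 1*(-25)^2 - 9*(-25)^1 - 6 = (625) + (225) + (-6) = 844; answer 844
Part II: U1 = 844; d = 14043; 14043 = 3 * 31 * 151; number of divisors = (1+1) * (1+1) * (1+1) = 8; answer 8
Part III: U2 = 8; m = -30; cross terms: (8*39 - -18*-30)=-228, (-18*25 - -22*39)=408, (-22*-30 - 8*25)=460; twice the area = |640| = 640; area = 320; boundary points = 1 + 2 + 5 = 8; strictly interior points = area - boundary/2 + 1 = 317; answer 317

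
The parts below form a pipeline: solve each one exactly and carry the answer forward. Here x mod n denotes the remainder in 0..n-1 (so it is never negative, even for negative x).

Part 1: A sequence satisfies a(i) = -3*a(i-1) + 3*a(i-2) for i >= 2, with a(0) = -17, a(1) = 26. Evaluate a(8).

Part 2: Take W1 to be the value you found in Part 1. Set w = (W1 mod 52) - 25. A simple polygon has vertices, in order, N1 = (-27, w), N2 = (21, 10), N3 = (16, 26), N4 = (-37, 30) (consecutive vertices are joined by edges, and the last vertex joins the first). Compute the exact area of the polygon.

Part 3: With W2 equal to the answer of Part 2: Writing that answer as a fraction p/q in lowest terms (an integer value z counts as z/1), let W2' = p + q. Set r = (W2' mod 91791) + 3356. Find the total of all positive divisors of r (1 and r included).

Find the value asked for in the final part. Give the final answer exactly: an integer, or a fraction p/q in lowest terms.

Part 1: a(2) = -3*(26) + 3*(-17) = -129; iterating: a(2)=-129, a(3)=465, a(4)=-1782, a(5)=6741, a(6)=-25569, a(7)=96930, a(8)=-367497; answer -367497
Part 2: W1 = -367497; w = 14; cross terms: (-27*10 - 21*14)=-564, (21*26 - 16*10)=386, (16*30 - -37*26)=1442, (-37*14 - -27*30)=292; twice the area = |1556| = 1556; area = 778; answer 778
Part 3: W2 = 778; threaded value p + q = 779; r = 4135; 4135 = 5 * 827; sigma = (1 + 5) * (1 + 827) = 6 * 828 = 4968; answer 4968

4968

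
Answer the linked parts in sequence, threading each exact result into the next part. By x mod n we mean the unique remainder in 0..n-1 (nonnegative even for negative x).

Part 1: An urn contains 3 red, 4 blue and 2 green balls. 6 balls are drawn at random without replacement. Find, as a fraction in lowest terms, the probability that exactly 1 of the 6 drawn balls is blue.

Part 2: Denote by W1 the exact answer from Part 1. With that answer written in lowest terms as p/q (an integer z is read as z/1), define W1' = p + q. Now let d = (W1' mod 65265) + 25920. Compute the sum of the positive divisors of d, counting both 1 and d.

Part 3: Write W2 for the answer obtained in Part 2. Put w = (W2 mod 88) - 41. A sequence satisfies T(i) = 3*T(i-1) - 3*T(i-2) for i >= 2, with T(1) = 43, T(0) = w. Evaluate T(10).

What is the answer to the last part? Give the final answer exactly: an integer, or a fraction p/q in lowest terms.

Part 1: total draws C(9,6) = 84; favorable C(4,1)*C(5,5) = 4; P = 1/21; answer 1/21
Part 2: W1 = 1/21; threaded value p + q = 22; d = 25942; 25942 = 2 * 7 * 17 * 109; sigma = (1 + 2) * (1 + 7) * (1 + 17) * (1 + 109) = 3 * 8 * 18 * 110 = 47520; answer 47520
Part 3: W2 = 47520; w = -41; T(2) = 3*(43) - 3*(-41) = 252; iterating: T(2)=252, T(3)=627, T(4)=1125, T(5)=1494, T(6)=1107, T(7)=-1161, T(8)=-6804, T(9)=-16929, T(10)=-30375; answer -30375

-30375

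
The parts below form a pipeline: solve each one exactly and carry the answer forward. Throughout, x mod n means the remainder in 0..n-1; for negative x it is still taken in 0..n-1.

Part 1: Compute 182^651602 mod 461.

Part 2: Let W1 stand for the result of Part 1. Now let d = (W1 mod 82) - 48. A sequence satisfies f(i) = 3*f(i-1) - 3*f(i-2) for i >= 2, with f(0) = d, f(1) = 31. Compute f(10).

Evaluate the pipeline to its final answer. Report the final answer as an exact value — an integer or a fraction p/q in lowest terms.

-20169

Part 1: squarings mod 461: 182^1=182, 182^2=393, 182^4=14, 182^8=196, 182^16=153, 182^32=359, 182^64=262, 182^128=416, 182^256=181, 182^512=30, 182^1024=439, 182^2048=23, 182^4096=68, 182^8192=14, 182^16384=196, 182^32768=153, 182^65536=359, 182^131072=262, 182^262144=416, 182^524288=181; 182^651602 = 182^2 * 182^16 * 182^64 * 182^256 * 182^4096 * 182^8192 * 182^16384 * 182^32768 * 182^65536 * 182^524288 = 22 (mod 461); answer 22
Part 2: W1 = 22; d = -26; f(2) = 3*(31) - 3*(-26) = 171; iterating: f(2)=171, f(3)=420, f(4)=747, f(5)=981, f(6)=702, f(7)=-837, f(8)=-4617, f(9)=-11340, f(10)=-20169; answer -20169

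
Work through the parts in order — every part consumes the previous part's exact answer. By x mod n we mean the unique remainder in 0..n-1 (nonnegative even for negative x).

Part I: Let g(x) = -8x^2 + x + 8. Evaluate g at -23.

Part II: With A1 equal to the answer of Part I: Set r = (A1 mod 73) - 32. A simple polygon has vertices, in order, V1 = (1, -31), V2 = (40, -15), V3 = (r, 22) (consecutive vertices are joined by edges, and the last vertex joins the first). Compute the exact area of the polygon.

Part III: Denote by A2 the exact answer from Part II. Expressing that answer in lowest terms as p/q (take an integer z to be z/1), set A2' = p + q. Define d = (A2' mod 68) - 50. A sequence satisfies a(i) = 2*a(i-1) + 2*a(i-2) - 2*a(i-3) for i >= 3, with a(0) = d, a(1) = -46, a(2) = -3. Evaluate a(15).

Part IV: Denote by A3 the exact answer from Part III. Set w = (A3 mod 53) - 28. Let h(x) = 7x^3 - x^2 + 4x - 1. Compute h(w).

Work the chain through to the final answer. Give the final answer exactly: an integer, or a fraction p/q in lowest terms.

-69

Part I: -8*(-23)^2 + 1*(-23)^1 + 8 = (-4232) + (-23) + (8) = -4247; answer -4247
Part II: A1 = -4247; r = 28; cross terms: (1*-15 - 40*-31)=1225, (40*22 - 28*-15)=1300, (28*-31 - 1*22)=-890; twice the area = |1635| = 1635; area = 1635/2; answer 1635/2
Part III: A2 = 1635/2; threaded value p + q = 1637; d = -45; a(3) = 2*(-3) + 2*(-46) - 2*(-45) = -8; iterating: a(3)=-8, a(4)=70, a(5)=130, a(6)=416, a(7)=952, a(8)=2476, a(9)=6024, a(10)=15096, a(11)=37288, a(12)=92720, a(13)=229824, a(14)=570512, a(15)=1415232; answer 1415232
Part IV: A3 = 1415232; w = -2; 7*(-2)^3 - 1*(-2)^2 + 4*(-2)^1 - 1 = (-56) + (-4) + (-8) + (-1) = -69; answer -69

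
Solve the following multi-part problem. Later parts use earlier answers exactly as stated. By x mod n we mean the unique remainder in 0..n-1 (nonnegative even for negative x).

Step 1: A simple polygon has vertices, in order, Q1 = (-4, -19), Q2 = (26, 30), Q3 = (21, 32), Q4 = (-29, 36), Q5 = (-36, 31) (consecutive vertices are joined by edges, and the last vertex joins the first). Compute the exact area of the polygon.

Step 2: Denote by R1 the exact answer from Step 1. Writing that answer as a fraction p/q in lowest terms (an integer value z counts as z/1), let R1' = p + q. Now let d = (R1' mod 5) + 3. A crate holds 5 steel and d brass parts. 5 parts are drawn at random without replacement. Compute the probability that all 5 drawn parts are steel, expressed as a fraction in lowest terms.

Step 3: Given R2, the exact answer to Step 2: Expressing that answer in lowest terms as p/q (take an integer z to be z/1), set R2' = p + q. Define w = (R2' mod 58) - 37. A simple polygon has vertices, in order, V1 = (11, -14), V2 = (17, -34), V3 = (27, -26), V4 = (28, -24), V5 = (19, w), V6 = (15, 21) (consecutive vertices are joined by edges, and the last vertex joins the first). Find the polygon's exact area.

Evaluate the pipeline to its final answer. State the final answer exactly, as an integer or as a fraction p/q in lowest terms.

313

Step 1: cross terms: (-4*30 - 26*-19)=374, (26*32 - 21*30)=202, (21*36 - -29*32)=1684, (-29*31 - -36*36)=397, (-36*-19 - -4*31)=808; twice the area = |3465| = 3465; area = 3465/2; answer 3465/2
Step 2: R1 = 3465/2; threaded value p + q = 3467; d = 5; total draws C(10,5) = 252; favorable C(5,5) = 1; P = 1/252; answer 1/252
Step 3: R2 = 1/252; threaded value p + q = 253; w = -16; cross terms: (11*-34 - 17*-14)=-136, (17*-26 - 27*-34)=476, (27*-24 - 28*-26)=80, (28*-16 - 19*-24)=8, (19*21 - 15*-16)=639, (15*-14 - 11*21)=-441; twice the area = |626| = 626; area = 313; answer 313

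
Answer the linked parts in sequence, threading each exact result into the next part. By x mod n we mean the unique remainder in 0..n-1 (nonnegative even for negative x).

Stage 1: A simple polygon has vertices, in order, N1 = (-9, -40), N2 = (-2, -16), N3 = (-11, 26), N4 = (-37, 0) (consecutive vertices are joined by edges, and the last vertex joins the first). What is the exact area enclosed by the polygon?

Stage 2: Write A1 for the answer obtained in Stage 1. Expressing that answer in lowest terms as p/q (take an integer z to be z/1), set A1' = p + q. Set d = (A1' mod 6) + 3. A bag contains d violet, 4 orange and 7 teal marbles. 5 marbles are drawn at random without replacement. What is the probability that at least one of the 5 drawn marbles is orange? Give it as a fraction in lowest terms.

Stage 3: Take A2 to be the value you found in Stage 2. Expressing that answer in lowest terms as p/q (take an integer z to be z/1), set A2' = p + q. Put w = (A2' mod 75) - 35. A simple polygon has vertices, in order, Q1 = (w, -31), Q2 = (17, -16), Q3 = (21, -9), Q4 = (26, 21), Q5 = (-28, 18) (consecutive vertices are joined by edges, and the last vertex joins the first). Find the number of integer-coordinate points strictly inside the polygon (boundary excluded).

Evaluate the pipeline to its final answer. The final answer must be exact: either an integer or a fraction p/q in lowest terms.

1513

Stage 1: cross terms: (-9*-16 - -2*-40)=64, (-2*26 - -11*-16)=-228, (-11*0 - -37*26)=962, (-37*-40 - -9*0)=1480; twice the area = |2278| = 2278; area = 1139; answer 1139
Stage 2: A1 = 1139; threaded value p + q = 1140; d = 3; total draws C(14,5) = 2002; complement C(10,5) = 252; favorable 2002 - 252 = 1750; P = 125/143; answer 125/143
Stage 3: A2 = 125/143; threaded value p + q = 268; w = 8; cross terms: (8*-16 - 17*-31)=399, (17*-9 - 21*-16)=183, (21*21 - 26*-9)=675, (26*18 - -28*21)=1056, (-28*-31 - 8*18)=724; twice the area = |3037| = 3037; area = 3037/2; boundary points = 3 + 1 + 5 + 3 + 1 = 13; strictly interior points = area - boundary/2 + 1 = 1513; answer 1513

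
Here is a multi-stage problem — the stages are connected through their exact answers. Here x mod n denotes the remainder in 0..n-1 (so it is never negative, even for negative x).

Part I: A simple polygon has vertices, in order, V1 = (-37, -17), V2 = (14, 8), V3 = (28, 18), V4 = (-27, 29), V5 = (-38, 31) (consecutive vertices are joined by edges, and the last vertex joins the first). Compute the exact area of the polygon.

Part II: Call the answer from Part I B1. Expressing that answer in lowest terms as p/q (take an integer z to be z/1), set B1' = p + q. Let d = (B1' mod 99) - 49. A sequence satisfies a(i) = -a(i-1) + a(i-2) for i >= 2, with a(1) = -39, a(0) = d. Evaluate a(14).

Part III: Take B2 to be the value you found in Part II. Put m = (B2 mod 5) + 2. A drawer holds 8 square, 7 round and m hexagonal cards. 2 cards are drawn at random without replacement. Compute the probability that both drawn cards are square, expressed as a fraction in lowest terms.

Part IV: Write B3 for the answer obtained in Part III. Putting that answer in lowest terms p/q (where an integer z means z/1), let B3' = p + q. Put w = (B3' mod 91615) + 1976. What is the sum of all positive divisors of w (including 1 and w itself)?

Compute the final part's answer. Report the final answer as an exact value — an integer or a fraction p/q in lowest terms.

2880

Part I: cross terms: (-37*8 - 14*-17)=-58, (14*18 - 28*8)=28, (28*29 - -27*18)=1298, (-27*31 - -38*29)=265, (-38*-17 - -37*31)=1793; twice the area = |3326| = 3326; area = 1663; answer 1663
Part II: B1 = 1663; threaded value p + q = 1664; d = 31; a(2) = -1*(-39) + 1*(31) = 70; iterating: a(2)=70, a(3)=-109, a(4)=179, a(5)=-288, a(6)=467, a(7)=-755, a(8)=1222, a(9)=-1977, a(10)=3199, a(11)=-5176, a(12)=8375, a(13)=-13551, a(14)=21926; answer 21926
Part III: B2 = 21926; m = 3; total draws C(18,2) = 153; favorable C(8,2) = 28; P = 28/153; answer 28/153
Part IV: B3 = 28/153; threaded value p + q = 181; w = 2157; 2157 = 3 * 719; sigma = (1 + 3) * (1 + 719) = 4 * 720 = 2880; answer 2880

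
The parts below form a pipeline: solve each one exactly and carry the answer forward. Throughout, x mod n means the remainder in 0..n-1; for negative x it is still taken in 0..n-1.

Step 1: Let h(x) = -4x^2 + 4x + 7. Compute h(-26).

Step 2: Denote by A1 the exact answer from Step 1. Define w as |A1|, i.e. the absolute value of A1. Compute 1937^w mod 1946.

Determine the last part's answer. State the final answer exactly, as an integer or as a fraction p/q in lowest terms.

549

Step 1: -4*(-26)^2 + 4*(-26)^1 + 7 = (-2704) + (-104) + (7) = -2801; answer -2801
Step 2: A1 = -2801; w = 2801; squarings mod 1946: 1937^1=1937, 1937^2=81, 1937^4=723, 1937^8=1201, 1937^16=415, 1937^32=977, 1937^64=989, 1937^128=1229, 1937^256=345, 1937^512=319, 1937^1024=569, 1937^2048=725; 1937^2801 = 1937^1 * 1937^16 * 1937^32 * 1937^64 * 1937^128 * 1937^512 * 1937^2048 = 549 (mod 1946); answer 549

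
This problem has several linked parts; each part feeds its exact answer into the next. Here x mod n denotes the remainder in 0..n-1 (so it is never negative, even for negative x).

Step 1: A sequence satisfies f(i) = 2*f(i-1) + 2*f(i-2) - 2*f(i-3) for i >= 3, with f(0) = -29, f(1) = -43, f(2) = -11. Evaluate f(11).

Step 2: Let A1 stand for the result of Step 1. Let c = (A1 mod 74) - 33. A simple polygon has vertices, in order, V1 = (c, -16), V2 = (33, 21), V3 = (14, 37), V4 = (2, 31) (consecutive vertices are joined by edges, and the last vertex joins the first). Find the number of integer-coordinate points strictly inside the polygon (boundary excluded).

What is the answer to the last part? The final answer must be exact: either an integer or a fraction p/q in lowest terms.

913

Step 1: f(3) = 2*(-11) + 2*(-43) - 2*(-29) = -50; iterating: f(3)=-50, f(4)=-36, f(5)=-150, f(6)=-272, f(7)=-772, f(8)=-1788, f(9)=-4576, f(10)=-11184, f(11)=-27944; answer -27944
Step 2: A1 = -27944; c = -5; cross terms: (-5*21 - 33*-16)=423, (33*37 - 14*21)=927, (14*31 - 2*37)=360, (2*-16 - -5*31)=123; twice the area = |1833| = 1833; area = 1833/2; boundary points = 1 + 1 + 6 + 1 = 9; strictly interior points = area - boundary/2 + 1 = 913; answer 913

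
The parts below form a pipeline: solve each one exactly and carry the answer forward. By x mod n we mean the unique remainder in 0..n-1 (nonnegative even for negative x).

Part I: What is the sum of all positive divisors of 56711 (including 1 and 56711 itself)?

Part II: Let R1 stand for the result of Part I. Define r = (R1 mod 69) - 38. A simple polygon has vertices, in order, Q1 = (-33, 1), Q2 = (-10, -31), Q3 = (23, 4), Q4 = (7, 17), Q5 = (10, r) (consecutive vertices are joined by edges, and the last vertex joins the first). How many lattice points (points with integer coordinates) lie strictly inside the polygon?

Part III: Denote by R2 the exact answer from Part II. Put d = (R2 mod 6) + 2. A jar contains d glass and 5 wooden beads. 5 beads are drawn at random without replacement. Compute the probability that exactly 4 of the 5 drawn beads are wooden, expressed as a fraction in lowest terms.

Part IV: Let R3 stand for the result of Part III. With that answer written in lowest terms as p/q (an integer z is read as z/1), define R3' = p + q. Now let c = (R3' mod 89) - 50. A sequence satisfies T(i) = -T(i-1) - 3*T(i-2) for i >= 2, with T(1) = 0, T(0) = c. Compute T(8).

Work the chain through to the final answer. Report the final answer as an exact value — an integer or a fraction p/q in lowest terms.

Part I: 56711 is prime, so its only divisors are 1 and 56711; sigma = 1 + 56711 = 56712; answer 56712
Part II: R1 = 56712; r = 25; cross terms: (-33*-31 - -10*1)=1033, (-10*4 - 23*-31)=673, (23*17 - 7*4)=363, (7*25 - 10*17)=5, (10*1 - -33*25)=835; twice the area = |2909| = 2909; area = 2909/2; boundary points = 1 + 1 + 1 + 1 + 1 = 5; strictly interior points = area - boundary/2 + 1 = 1453; answer 1453
Part III: R2 = 1453; d = 3; total draws C(8,5) = 56; favorable C(5,4)*C(3,1) = 15; P = 15/56; answer 15/56
Part IV: R3 = 15/56; threaded value p + q = 71; c = 21; T(2) = -1*(0) - 3*(21) = -63; iterating: T(2)=-63, T(3)=63, T(4)=126, T(5)=-315, T(6)=-63, T(7)=1008, T(8)=-819; answer -819

-819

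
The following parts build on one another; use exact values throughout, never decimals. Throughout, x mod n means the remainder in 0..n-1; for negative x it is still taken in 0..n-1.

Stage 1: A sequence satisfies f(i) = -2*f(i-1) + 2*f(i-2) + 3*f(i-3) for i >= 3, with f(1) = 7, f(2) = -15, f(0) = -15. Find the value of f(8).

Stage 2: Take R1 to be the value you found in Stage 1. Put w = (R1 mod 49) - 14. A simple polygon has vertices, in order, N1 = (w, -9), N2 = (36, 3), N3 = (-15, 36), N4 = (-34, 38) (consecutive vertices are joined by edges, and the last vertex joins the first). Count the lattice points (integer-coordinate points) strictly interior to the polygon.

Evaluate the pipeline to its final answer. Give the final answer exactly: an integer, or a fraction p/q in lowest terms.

1095

Stage 1: f(3) = -2*(-15) + 2*(7) + 3*(-15) = -1; iterating: f(3)=-1, f(4)=-7, f(5)=-33, f(6)=49, f(7)=-185, f(8)=369; answer 369
Stage 2: R1 = 369; w = 12; cross terms: (12*3 - 36*-9)=360, (36*36 - -15*3)=1341, (-15*38 - -34*36)=654, (-34*-9 - 12*38)=-150; twice the area = |2205| = 2205; area = 2205/2; boundary points = 12 + 3 + 1 + 1 = 17; strictly interior points = area - boundary/2 + 1 = 1095; answer 1095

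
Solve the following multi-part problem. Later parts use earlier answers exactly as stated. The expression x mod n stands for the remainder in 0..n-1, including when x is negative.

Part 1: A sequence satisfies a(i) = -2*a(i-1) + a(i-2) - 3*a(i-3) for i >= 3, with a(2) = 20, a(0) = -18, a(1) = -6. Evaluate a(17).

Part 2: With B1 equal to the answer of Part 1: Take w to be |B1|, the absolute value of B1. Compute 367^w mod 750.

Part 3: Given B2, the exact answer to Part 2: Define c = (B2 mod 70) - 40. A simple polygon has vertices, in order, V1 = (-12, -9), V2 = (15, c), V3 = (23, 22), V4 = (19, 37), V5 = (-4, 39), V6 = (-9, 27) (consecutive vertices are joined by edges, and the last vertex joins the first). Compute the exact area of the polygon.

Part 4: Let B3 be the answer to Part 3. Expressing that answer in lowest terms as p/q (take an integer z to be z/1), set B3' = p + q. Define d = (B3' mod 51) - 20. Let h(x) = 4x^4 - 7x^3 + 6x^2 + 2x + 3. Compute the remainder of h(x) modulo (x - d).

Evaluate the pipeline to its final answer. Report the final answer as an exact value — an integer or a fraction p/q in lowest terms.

3056463

Part 1: a(3) = -2*(20) + 1*(-6) - 3*(-18) = 8; iterating: a(3)=8, a(4)=22, a(5)=-96, a(6)=190, a(7)=-542, a(8)=1562, a(9)=-4236, a(10)=11660, a(11)=-32242, a(12)=88852, a(13)=-244926, a(14)=675430, a(15)=-1862342, a(16)=5134892, a(17)=-14158416; answer -14158416
Part 2: B1 = -14158416; w = 14158416; squarings mod 750: 367^1=367, 367^2=439, 367^4=721, 367^8=91, 367^16=31, 367^32=211, 367^64=271, 367^128=691, 367^256=481, 367^512=361, 367^1024=571, 367^2048=541, 367^4096=181, 367^8192=511, 367^16384=121, 367^32768=391, 367^65536=631, 367^131072=661, 367^262144=421, 367^524288=241, 367^1048576=331, 367^2097152=61, 367^4194304=721, 367^8388608=91; 367^14158416 = 367^16 * 367^64 * 367^512 * 367^2048 * 367^524288 * 367^1048576 * 367^4194304 * 367^8388608 = 31 (mod 750); answer 31
Part 3: B2 = 31; c = -9; cross terms: (-12*-9 - 15*-9)=243, (15*22 - 23*-9)=537, (23*37 - 19*22)=433, (19*39 - -4*37)=889, (-4*27 - -9*39)=243, (-9*-9 - -12*27)=405; twice the area = |2750| = 2750; area = 1375; answer 1375
Part 4: B3 = 1375; threaded value p + q = 1376; d = 30; remainder = value at the root: 4*(30)^4 - 7*(30)^3 + 6*(30)^2 + 2*(30)^1 + 3 = (3240000) + (-189000) + (5400) + (60) + (3) = 3056463; answer 3056463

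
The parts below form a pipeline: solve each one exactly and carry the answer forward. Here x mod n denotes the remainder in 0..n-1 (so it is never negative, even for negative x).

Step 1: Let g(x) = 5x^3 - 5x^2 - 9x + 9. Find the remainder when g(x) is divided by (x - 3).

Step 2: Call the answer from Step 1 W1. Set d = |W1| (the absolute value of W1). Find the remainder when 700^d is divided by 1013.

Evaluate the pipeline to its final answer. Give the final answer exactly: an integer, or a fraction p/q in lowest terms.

Step 1: remainder = value at the root: 5*(3)^3 - 5*(3)^2 - 9*(3)^1 + 9 = (135) + (-45) + (-27) + (9) = 72; answer 72
Step 2: W1 = 72; d = 72; squarings mod 1013: 700^1=700, 700^2=721, 700^4=172, 700^8=207, 700^16=303, 700^32=639, 700^64=82; 700^72 = 700^8 * 700^64 = 766 (mod 1013); answer 766

766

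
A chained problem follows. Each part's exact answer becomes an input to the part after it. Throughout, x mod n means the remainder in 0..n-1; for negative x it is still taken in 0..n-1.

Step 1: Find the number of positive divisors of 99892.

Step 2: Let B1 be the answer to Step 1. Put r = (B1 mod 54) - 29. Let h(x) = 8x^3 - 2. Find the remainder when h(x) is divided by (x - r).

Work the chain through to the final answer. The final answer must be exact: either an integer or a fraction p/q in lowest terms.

Step 1: 99892 = 2^2 * 13 * 17 * 113; number of divisors = (2+1) * (1+1) * (1+1) * (1+1) = 24; answer 24
Step 2: B1 = 24; r = -5; remainder = value at the root: 8*(-5)^3 - 2 = (-1000) + (-2) = -1002; answer -1002

-1002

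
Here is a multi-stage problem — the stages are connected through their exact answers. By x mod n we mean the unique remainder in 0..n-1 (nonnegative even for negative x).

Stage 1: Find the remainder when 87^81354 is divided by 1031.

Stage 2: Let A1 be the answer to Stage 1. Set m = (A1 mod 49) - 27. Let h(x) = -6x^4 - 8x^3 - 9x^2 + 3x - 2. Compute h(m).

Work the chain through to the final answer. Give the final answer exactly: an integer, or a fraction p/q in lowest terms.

Stage 1: squarings mod 1031: 87^1=87, 87^2=352, 87^4=184, 87^8=864, 87^16=52, 87^32=642, 87^64=795, 87^128=22, 87^256=484, 87^512=219, 87^1024=535, 87^2048=638, 87^4096=830, 87^8192=192, 87^16384=779, 87^32768=613, 87^65536=485; 87^81354 = 87^2 * 87^8 * 87^64 * 87^128 * 87^256 * 87^1024 * 87^2048 * 87^4096 * 87^8192 * 87^65536 = 575 (mod 1031); answer 575
Stage 2: A1 = 575; m = 9; -6*(9)^4 - 8*(9)^3 - 9*(9)^2 + 3*(9)^1 - 2 = (-39366) + (-5832) + (-729) + (27) + (-2) = -45902; answer -45902

-45902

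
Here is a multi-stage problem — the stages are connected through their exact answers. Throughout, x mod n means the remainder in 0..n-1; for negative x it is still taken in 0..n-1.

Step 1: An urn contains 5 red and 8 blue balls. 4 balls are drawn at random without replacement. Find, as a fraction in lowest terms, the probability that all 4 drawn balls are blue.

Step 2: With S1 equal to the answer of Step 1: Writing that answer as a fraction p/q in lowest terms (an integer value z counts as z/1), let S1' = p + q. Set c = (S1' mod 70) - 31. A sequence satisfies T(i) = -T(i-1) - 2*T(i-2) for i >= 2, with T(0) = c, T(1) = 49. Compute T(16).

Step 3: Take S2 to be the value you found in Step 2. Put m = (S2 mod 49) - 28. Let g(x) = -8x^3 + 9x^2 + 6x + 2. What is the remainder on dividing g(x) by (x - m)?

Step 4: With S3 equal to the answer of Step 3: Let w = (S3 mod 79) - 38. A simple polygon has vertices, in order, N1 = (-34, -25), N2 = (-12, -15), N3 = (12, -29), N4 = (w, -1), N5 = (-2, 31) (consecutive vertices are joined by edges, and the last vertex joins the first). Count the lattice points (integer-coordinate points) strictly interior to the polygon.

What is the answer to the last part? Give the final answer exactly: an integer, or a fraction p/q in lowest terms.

Step 1: total draws C(13,4) = 715; favorable C(8,4) = 70; P = 14/143; answer 14/143
Step 2: S1 = 14/143; threaded value p + q = 157; c = -14; T(2) = -1*(49) - 2*(-14) = -21; iterating: T(2)=-21, T(3)=-77, T(4)=119, T(5)=35, T(6)=-273, T(7)=203, T(8)=343, T(9)=-749, T(10)=63, T(11)=1435, T(12)=-1561, T(13)=-1309, T(14)=4431, T(15)=-1813, T(16)=-7049; answer -7049
Step 3: S2 = -7049; m = -21; remainder = value at the root: -8*(-21)^3 + 9*(-21)^2 + 6*(-21)^1 + 2 = (74088) + (3969) + (-126) + (2) = 77933; answer 77933
Step 4: S3 = 77933; w = 1; cross terms: (-34*-15 - -12*-25)=210, (-12*-29 - 12*-15)=528, (12*-1 - 1*-29)=17, (1*31 - -2*-1)=29, (-2*-25 - -34*31)=1104; twice the area = |1888| = 1888; area = 944; boundary points = 2 + 2 + 1 + 1 + 8 = 14; strictly interior points = area - boundary/2 + 1 = 938; answer 938

938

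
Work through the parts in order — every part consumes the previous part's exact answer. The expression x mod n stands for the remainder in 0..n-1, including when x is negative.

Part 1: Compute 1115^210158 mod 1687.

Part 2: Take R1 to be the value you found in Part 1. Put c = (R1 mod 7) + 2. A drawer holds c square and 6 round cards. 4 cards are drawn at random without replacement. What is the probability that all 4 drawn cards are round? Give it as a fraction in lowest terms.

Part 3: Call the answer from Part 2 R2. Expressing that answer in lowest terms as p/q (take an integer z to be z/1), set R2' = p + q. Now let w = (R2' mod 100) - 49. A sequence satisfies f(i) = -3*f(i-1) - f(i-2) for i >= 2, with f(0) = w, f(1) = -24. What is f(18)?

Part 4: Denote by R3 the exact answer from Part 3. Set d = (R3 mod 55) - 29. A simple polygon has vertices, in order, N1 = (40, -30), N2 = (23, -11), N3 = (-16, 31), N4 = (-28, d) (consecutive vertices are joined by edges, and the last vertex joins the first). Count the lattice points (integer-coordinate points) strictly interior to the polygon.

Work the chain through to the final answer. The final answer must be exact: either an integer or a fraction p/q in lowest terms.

Part 1: squarings mod 1687: 1115^1=1115, 1115^2=1593, 1115^4=401, 1115^8=536, 1115^16=506, 1115^32=1299, 1115^64=401, 1115^128=536, 1115^256=506, 1115^512=1299, 1115^1024=401, 1115^2048=536, 1115^4096=506, 1115^8192=1299, 1115^16384=401, 1115^32768=536, 1115^65536=506, 1115^131072=1299; 1115^210158 = 1115^2 * 1115^4 * 1115^8 * 1115^32 * 1115^64 * 1115^128 * 1115^1024 * 1115^4096 * 1115^8192 * 1115^65536 * 1115^131072 = 669 (mod 1687); answer 669
Part 2: R1 = 669; c = 6; total draws C(12,4) = 495; favorable C(6,4) = 15; P = 1/33; answer 1/33
Part 3: R2 = 1/33; threaded value p + q = 34; w = -15; f(2) = -3*(-24) - 1*(-15) = 87; iterating: f(2)=87, f(3)=-237, f(4)=624, f(5)=-1635, f(6)=4281, f(7)=-11208, f(8)=29343, f(9)=-76821, f(10)=201120, f(11)=-526539, f(12)=1378497, f(13)=-3608952, f(14)=9448359, f(15)=-24736125, f(16)=64760016, f(17)=-169543923, f(18)=443871753; answer 443871753
Part 4: R3 = 443871753; d = -1; cross terms: (40*-11 - 23*-30)=250, (23*31 - -16*-11)=537, (-16*-1 - -28*31)=884, (-28*-30 - 40*-1)=880; twice the area = |2551| = 2551; area = 2551/2; boundary points = 1 + 3 + 4 + 1 = 9; strictly interior points = area - boundary/2 + 1 = 1272; answer 1272

1272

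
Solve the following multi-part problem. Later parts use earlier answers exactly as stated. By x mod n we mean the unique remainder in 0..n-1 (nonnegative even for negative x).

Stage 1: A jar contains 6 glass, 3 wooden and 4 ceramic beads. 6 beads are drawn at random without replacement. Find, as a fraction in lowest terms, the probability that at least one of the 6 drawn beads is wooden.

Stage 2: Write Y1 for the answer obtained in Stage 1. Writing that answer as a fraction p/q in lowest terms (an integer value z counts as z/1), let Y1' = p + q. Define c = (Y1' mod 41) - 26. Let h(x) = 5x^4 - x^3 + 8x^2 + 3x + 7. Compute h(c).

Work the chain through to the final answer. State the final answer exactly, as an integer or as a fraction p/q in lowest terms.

1185741

Stage 1: total draws C(13,6) = 1716; complement C(10,6) = 210; favorable 1716 - 210 = 1506; P = 251/286; answer 251/286
Stage 2: Y1 = 251/286; threaded value p + q = 537; c = -22; 5*(-22)^4 - 1*(-22)^3 + 8*(-22)^2 + 3*(-22)^1 + 7 = (1171280) + (10648) + (3872) + (-66) + (7) = 1185741; answer 1185741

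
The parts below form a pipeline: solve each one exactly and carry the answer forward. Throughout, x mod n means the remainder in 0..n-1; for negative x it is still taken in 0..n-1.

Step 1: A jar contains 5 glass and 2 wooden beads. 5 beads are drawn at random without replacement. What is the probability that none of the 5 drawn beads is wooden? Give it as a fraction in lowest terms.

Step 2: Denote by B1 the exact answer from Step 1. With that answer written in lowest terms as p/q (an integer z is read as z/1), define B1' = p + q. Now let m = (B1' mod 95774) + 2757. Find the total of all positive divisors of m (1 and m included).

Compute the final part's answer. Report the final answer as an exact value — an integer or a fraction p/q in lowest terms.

3184

Step 1: total draws C(7,5) = 21; favorable C(5,5) = 1; P = 1/21; answer 1/21
Step 2: B1 = 1/21; threaded value p + q = 22; m = 2779; 2779 = 7 * 397; sigma = (1 + 7) * (1 + 397) = 8 * 398 = 3184; answer 3184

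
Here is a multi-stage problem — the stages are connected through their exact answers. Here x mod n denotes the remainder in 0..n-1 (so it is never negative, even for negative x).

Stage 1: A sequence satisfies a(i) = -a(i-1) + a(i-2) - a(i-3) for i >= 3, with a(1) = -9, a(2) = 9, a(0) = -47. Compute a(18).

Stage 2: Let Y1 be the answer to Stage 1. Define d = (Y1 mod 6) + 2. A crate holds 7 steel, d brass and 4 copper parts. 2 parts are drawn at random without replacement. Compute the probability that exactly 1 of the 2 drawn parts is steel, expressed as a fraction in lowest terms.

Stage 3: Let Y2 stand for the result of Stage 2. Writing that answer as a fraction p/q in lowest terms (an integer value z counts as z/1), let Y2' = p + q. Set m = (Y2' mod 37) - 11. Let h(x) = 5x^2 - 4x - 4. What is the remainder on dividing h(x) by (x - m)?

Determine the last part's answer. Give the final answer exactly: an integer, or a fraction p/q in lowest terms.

53

Stage 1: a(3) = -1*(9) + 1*(-9) - 1*(-47) = 29; iterating: a(3)=29, a(4)=-11, a(5)=31, a(6)=-71, a(7)=113, a(8)=-215, a(9)=399, a(10)=-727, a(11)=1341, a(12)=-2467, a(13)=4535, a(14)=-8343, a(15)=15345, a(16)=-28223, a(17)=51911, a(18)=-95479; answer -95479
Stage 2: Y1 = -95479; d = 7; total draws C(18,2) = 153; favorable C(7,1)*C(11,1) = 77; P = 77/153; answer 77/153
Stage 3: Y2 = 77/153; threaded value p + q = 230; m = -3; remainder = value at the root: 5*(-3)^2 - 4*(-3)^1 - 4 = (45) + (12) + (-4) = 53; answer 53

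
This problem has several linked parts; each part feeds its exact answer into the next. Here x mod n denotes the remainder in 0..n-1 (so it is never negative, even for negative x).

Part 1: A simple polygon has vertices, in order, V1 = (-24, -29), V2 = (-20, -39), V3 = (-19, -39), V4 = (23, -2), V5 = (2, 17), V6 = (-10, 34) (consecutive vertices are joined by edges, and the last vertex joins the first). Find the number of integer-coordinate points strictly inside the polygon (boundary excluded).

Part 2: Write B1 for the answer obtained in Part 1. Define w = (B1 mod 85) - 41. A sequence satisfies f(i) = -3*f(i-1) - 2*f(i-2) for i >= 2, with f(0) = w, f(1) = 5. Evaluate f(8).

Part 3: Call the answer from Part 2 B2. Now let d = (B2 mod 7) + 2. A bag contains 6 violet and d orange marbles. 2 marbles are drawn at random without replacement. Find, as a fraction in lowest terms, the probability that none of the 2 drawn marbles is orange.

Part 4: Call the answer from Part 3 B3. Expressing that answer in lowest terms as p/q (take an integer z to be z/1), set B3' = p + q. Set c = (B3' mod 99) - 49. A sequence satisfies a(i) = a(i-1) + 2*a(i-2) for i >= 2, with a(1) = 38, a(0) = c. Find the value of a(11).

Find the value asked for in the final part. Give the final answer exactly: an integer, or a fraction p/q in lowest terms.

Part 1: cross terms: (-24*-39 - -20*-29)=356, (-20*-39 - -19*-39)=39, (-19*-2 - 23*-39)=935, (23*17 - 2*-2)=395, (2*34 - -10*17)=238, (-10*-29 - -24*34)=1106; twice the area = |3069| = 3069; area = 3069/2; boundary points = 2 + 1 + 1 + 1 + 1 + 7 = 13; strictly interior points = area - boundary/2 + 1 = 1529; answer 1529
Part 2: B1 = 1529; w = 43; f(2) = -3*(5) - 2*(43) = -101; iterating: f(2)=-101, f(3)=293, f(4)=-677, f(5)=1445, f(6)=-2981, f(7)=6053, f(8)=-12197; answer -12197
Part 3: B2 = -12197; d = 6; total draws C(12,2) = 66; favorable C(6,2) = 15; P = 5/22; answer 5/22
Part 4: B3 = 5/22; threaded value p + q = 27; c = -22; a(2) = 1*(38) + 2*(-22) = -6; iterating: a(2)=-6, a(3)=70, a(4)=58, a(5)=198, a(6)=314, a(7)=710, a(8)=1338, a(9)=2758, a(10)=5434, a(11)=10950; answer 10950

10950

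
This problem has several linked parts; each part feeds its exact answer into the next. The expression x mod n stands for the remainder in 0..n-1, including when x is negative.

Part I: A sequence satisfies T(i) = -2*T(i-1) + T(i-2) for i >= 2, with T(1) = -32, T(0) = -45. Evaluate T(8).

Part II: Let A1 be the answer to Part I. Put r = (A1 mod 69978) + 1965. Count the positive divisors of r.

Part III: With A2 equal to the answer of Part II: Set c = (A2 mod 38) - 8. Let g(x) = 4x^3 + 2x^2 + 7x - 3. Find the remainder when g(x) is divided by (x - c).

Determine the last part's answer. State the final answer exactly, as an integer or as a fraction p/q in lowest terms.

Part I: T(2) = -2*(-32) + 1*(-45) = 19; iterating: T(2)=19, T(3)=-70, T(4)=159, T(5)=-388, T(6)=935, T(7)=-2258, T(8)=5451; answer 5451
Part II: A1 = 5451; r = 7416; 7416 = 2^3 * 3^2 * 103; number of divisors = (3+1) * (2+1) * (1+1) = 24; answer 24
Part III: A2 = 24; c = 16; remainder = value at the root: 4*(16)^3 + 2*(16)^2 + 7*(16)^1 - 3 = (16384) + (512) + (112) + (-3) = 17005; answer 17005

17005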